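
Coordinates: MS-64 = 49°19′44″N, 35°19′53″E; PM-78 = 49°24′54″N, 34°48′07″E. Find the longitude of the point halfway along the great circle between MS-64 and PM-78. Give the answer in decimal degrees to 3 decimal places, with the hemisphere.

35.067°E

MS-64: φ = +49.32889°, λ = +35.33139°
PM-78: φ = +49.41500°, λ = +34.80194°
Bx = cos φ₂ cos Δλ = 0.650548,  By = cos φ₂ sin Δλ = -0.006012
φₘ = atan2(sin φ₁ + sin φ₂, √((cos φ₁ + Bx)² + By²)) = 49.37225°
λₘ = λ₁ + atan2(By, cos φ₁ + Bx) = 35.06690°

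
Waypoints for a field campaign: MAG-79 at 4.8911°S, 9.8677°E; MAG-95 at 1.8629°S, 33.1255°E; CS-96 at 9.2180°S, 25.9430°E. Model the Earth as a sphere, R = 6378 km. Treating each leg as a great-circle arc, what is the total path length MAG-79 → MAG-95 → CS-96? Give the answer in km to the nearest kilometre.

MAG-79→MAG-95: c = 0.408595 rad, d = 2606.02 km
MAG-95→CS-96: c = 0.178955 rad, d = 1141.38 km
Total = 2606.02 + 1141.38 = 3747.40 km

3747 km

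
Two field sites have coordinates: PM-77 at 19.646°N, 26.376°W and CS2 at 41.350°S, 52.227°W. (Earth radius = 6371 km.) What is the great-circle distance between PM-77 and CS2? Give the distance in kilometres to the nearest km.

Δφ = -60.9960°,  Δλ = -25.8510°
a = sin²(Δφ/2) + cos φ₁ cos φ₂ sin²(Δλ/2) = 0.292938
c = 2·arcsin(√a) = 1.143817 rad = 65.5359°
d = R·c = 6371 × 1.143817 = 7287.3 km

7287 km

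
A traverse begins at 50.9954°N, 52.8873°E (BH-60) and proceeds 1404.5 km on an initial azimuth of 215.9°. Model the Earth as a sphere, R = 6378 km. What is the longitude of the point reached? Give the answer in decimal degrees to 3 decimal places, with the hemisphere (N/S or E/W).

δ = d/R = 1404.5/6378 = 0.220210 rad
φ₂ = arcsin(sin φ₁ cos δ + cos φ₁ sin δ cos θ)
   = arcsin(0.77710·0.97585 + 0.62938·0.21843·-0.81004) = 40.31325°
λ₂ = λ₁ + atan2(sin θ sin δ cos φ₁, cos δ − sin φ₁ sin φ₂) = 43.21720°

43.217°E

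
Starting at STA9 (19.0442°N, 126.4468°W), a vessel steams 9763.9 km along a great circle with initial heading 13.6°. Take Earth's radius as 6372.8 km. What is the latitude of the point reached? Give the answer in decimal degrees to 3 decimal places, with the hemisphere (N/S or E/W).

68.543°N

δ = d/R = 9763.9/6372.8 = 1.532121 rad
φ₂ = arcsin(sin φ₁ cos δ + cos φ₁ sin δ cos θ)
   = arcsin(0.32630·0.03867 + 0.94527·0.99925·0.97196) = 68.54299°
λ₂ = λ₁ + atan2(sin θ sin δ cos φ₁, cos δ − sin φ₁ sin φ₂) = 13.58741°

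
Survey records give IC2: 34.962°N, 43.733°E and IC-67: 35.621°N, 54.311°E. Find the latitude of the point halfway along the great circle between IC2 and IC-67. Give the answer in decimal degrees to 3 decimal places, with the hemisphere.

Bx = cos φ₂ cos Δλ = 0.799073,  By = cos φ₂ sin Δλ = 0.149225
φₘ = atan2(sin φ₁ + sin φ₂, √((cos φ₁ + Bx)² + By²)) = 35.40686°
λₘ = λ₁ + atan2(By, cos φ₁ + Bx) = 49.00041°

35.407°N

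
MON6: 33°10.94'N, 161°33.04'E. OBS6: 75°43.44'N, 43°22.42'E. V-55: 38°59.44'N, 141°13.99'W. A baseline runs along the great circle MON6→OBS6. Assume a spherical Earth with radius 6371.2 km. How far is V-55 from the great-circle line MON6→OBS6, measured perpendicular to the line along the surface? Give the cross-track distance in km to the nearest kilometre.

4990 km

MON6: φ = +33.18233°, λ = +161.55067°
OBS6: φ = +75.72400°, λ = +43.37367°
V-55: φ = +38.99067°, λ = -141.23317°
δ₁₃ = central angle MON6→V-55 = 0.800162 rad  (haversine)
θ₁₃ = bearing MON6→V-55 = 65.612°,  θ₁₂ = bearing MON6→OBS6 = 346.046°
dₓₜ = R·arcsin(sin δ₁₃ · sin(θ₁₃ − θ₁₂)) = 6371.2·arcsin(0.71747·sin(-280.434°)) = 4990.405 km
|dₓₜ| = 4990.405 km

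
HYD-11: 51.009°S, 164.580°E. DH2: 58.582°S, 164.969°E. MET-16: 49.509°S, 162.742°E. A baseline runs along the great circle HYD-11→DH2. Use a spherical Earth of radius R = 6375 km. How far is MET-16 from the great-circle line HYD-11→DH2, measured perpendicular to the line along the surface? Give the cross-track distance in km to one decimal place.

δ₁₃ = central angle HYD-11→MET-16 = 0.033254 rad  (haversine)
θ₁₃ = bearing HYD-11→MET-16 = 321.216°,  θ₁₂ = bearing HYD-11→DH2 = 178.462°
dₓₜ = R·arcsin(sin δ₁₃ · sin(θ₁₃ − θ₁₂)) = 6375·arcsin(0.03325·sin(142.754°)) = 128.294 km
|dₓₜ| = 128.294 km

128.3 km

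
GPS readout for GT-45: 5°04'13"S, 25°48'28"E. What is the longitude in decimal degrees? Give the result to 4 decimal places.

25.8078°E

25° + 48′/60 + 28″/3600 = 25 + 0.80000 + 0.00778 = 25.8078°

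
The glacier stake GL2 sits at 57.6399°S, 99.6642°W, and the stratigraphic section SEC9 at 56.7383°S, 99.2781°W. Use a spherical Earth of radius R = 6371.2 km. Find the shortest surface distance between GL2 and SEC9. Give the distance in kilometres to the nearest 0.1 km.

Δφ = 0.9016°,  Δλ = 0.3861°
a = sin²(Δφ/2) + cos φ₁ cos φ₂ sin²(Δλ/2) = 0.000065
c = 2·arcsin(√a) = 0.016154 rad = 0.9256°
d = R·c = 6371.2 × 0.016154 = 102.9 km

102.9 km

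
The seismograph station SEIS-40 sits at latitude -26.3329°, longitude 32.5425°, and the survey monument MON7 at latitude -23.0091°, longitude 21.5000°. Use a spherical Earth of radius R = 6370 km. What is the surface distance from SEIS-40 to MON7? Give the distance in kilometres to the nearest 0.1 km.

Δφ = 3.3238°,  Δλ = -11.0425°
a = sin²(Δφ/2) + cos φ₁ cos φ₂ sin²(Δλ/2) = 0.008478
c = 2·arcsin(√a) = 0.184410 rad = 10.5659°
d = R·c = 6370 × 0.184410 = 1174.7 km

1174.7 km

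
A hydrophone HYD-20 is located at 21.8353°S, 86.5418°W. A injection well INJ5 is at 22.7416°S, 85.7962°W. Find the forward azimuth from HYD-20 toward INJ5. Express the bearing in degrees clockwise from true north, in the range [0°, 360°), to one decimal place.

142.9°

Δλ = 0.7456°
y = sin Δλ · cos φ₂ = 0.012001
x = cos φ₁ sin φ₂ − sin φ₁ cos φ₂ cos Δλ = -0.015846
θ = atan2(y, x) = 142.8616° → 142.8616° (mod 360°)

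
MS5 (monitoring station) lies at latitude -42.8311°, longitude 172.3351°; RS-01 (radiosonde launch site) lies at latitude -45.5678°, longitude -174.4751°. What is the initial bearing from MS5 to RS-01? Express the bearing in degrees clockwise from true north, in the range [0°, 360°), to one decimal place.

110.7°

Δλ = 13.1898°
y = sin Δλ · cos φ₂ = 0.159739
x = cos φ₁ sin φ₂ − sin φ₁ cos φ₂ cos Δλ = -0.060302
θ = atan2(y, x) = 110.6815° → 110.6815° (mod 360°)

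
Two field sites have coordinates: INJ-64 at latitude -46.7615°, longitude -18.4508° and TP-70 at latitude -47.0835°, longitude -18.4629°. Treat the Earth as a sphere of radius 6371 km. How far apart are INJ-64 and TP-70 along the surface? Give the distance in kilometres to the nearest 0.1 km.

Δφ = -0.3220°,  Δλ = -0.0121°
a = sin²(Δφ/2) + cos φ₁ cos φ₂ sin²(Δλ/2) = 0.000008
c = 2·arcsin(√a) = 0.005622 rad = 0.3221°
d = R·c = 6371 × 0.005622 = 35.8 km

35.8 km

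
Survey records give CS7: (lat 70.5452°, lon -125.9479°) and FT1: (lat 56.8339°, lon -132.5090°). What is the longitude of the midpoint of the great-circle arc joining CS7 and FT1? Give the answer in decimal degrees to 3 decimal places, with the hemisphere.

Bx = cos φ₂ cos Δλ = 0.543485,  By = cos φ₂ sin Δλ = -0.062509
φₘ = atan2(sin φ₁ + sin φ₂, √((cos φ₁ + Bx)² + By²)) = 63.72466°
λₘ = λ₁ + atan2(By, cos φ₁ + Bx) = -130.02694°

130.027°W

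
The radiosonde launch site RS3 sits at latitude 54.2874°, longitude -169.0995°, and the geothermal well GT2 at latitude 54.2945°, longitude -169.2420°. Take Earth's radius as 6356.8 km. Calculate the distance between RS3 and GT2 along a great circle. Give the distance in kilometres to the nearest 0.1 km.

9.3 km

Δφ = 0.0071°,  Δλ = -0.1425°
a = sin²(Δφ/2) + cos φ₁ cos φ₂ sin²(Δλ/2) = 0.000001
c = 2·arcsin(√a) = 0.001457 rad = 0.0835°
d = R·c = 6356.8 × 0.001457 = 9.3 km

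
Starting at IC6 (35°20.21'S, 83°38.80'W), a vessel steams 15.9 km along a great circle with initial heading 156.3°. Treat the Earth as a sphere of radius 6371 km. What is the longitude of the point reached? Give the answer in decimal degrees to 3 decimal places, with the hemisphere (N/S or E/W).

83.576°W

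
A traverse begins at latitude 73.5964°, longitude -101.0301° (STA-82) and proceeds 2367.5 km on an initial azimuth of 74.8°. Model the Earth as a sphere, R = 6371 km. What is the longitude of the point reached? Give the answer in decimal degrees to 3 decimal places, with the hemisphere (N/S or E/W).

37.148°W

δ = d/R = 2367.5/6371 = 0.371606 rad
φ₂ = arcsin(sin φ₁ cos δ + cos φ₁ sin δ cos θ)
   = arcsin(0.95930·0.93175 + 0.28240·0.36311·0.26219) = 67.02947°
λ₂ = λ₁ + atan2(sin θ sin δ cos φ₁, cos δ − sin φ₁ sin φ₂) = -37.14777°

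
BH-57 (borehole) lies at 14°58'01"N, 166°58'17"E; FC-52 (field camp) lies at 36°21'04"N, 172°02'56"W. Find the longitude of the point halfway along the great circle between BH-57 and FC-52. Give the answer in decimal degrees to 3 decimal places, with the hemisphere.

BH-57: φ = +14.96694°, λ = +166.97139°
FC-52: φ = +36.35111°, λ = -172.04889°
Bx = cos φ₂ cos Δλ = 0.752008,  By = cos φ₂ sin Δλ = 0.288363
φₘ = atan2(sin φ₁ + sin φ₂, √((cos φ₁ + Bx)² + By²)) = 26.03474°
λₘ = λ₁ + atan2(By, cos φ₁ + Bx) = 176.49912°

176.499°E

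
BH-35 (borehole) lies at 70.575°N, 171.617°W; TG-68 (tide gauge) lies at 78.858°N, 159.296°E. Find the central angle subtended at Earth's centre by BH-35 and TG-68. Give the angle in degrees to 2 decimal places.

Δφ = 8.2830°,  Δλ = -29.0870°
a = sin²(Δφ/2) + cos φ₁ cos φ₂ sin²(Δλ/2) = 0.009268
c = 2·arcsin(√a) = 0.192843 rad = 11.0491°

11.05°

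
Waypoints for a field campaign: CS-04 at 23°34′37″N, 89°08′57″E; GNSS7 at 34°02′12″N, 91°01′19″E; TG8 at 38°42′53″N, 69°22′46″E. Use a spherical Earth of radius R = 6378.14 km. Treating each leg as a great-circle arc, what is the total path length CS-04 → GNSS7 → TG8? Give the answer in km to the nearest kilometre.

3182 km

CS-04: φ = +23.57694°, λ = +89.14917°
GNSS7: φ = +34.03667°, λ = +91.02194°
TG8: φ = +38.71472°, λ = +69.37944°
CS-04→GNSS7: c = 0.184778 rad, d = 1178.54 km
GNSS7→TG8: c = 0.314064 rad, d = 2003.15 km
Total = 1178.54 + 2003.15 = 3181.68 km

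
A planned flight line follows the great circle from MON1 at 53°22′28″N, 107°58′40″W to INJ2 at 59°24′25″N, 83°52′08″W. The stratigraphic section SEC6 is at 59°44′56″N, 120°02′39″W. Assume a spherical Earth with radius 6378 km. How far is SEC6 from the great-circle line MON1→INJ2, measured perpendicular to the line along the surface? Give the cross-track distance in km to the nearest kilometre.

MON1: φ = +53.37444°, λ = -107.97778°
INJ2: φ = +59.40694°, λ = -83.86889°
SEC6: φ = +59.74889°, λ = -120.04417°
δ₁₃ = central angle MON1→SEC6 = 0.160314 rad  (haversine)
θ₁₃ = bearing MON1→SEC6 = 318.719°,  θ₁₂ = bearing MON1→INJ2 = 55.905°
dₓₜ = R·arcsin(sin δ₁₃ · sin(θ₁₃ − θ₁₂)) = 6378·arcsin(0.15963·sin(262.814°)) = -1014.385 km
|dₓₜ| = 1014.385 km

1014 km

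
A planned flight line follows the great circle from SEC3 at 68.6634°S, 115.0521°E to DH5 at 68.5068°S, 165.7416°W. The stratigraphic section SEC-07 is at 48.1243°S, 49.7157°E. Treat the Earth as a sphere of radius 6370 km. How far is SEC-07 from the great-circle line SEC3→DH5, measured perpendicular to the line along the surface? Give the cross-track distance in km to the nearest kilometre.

2463 km

δ₁₃ = central angle SEC3→SEC-07 = 0.651940 rad  (haversine)
θ₁₃ = bearing SEC3→SEC-07 = 268.918°,  θ₁₂ = bearing SEC3→DH5 = 127.346°
dₓₜ = R·arcsin(sin δ₁₃ · sin(θ₁₃ − θ₁₂)) = 6370·arcsin(0.60673·sin(141.572°)) = 2463.072 km
|dₓₜ| = 2463.072 km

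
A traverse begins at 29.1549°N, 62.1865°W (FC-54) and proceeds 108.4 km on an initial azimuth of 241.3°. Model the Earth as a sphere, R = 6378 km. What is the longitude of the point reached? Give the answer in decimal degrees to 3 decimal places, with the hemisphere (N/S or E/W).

δ = d/R = 108.4/6378 = 0.016996 rad
φ₂ = arcsin(sin φ₁ cos δ + cos φ₁ sin δ cos θ)
   = arcsin(0.48717·0.99986 + 0.87331·0.01700·-0.48022) = 28.68374°
λ₂ = λ₁ + atan2(sin θ sin δ cos φ₁, cos δ − sin φ₁ sin φ₂) = -63.16014°

63.160°W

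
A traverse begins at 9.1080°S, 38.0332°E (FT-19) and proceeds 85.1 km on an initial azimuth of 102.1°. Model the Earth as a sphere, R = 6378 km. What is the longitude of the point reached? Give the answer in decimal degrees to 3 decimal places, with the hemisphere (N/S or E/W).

38.791°E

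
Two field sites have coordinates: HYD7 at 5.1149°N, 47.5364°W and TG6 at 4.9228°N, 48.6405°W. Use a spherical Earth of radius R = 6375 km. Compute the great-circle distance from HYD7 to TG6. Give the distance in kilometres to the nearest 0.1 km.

124.2 km

Δφ = -0.1921°,  Δλ = -1.1041°
a = sin²(Δφ/2) + cos φ₁ cos φ₂ sin²(Δλ/2) = 0.000095
c = 2·arcsin(√a) = 0.019487 rad = 1.1165°
d = R·c = 6375 × 0.019487 = 124.2 km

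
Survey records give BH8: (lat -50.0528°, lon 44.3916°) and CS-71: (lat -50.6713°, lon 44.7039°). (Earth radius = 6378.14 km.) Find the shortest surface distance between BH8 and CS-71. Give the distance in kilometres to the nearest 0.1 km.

72.3 km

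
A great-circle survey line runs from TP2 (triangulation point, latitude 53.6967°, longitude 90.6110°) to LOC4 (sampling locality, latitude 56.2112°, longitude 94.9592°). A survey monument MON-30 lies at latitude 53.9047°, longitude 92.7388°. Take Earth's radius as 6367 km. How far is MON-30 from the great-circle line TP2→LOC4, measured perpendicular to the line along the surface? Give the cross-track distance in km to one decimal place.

δ₁₃ = central angle TP2→MON-30 = 0.022231 rad  (haversine)
θ₁₃ = bearing TP2→MON-30 = 79.744°,  θ₁₂ = bearing TP2→LOC4 = 43.034°
dₓₜ = R·arcsin(sin δ₁₃ · sin(θ₁₃ − θ₁₂)) = 6367·arcsin(0.02223·sin(36.710°)) = 84.605 km
|dₓₜ| = 84.605 km

84.6 km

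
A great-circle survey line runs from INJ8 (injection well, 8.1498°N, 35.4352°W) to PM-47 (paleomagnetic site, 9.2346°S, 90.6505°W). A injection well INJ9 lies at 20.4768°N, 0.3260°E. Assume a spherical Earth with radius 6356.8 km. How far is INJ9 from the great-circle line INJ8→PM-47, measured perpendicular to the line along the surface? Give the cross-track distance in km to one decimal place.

δ₁₃ = central angle INJ8→INJ9 = 0.639990 rad  (haversine)
θ₁₃ = bearing INJ8→INJ9 = 66.458°,  θ₁₂ = bearing INJ8→PM-47 = 253.594°
dₓₜ = R·arcsin(sin δ₁₃ · sin(θ₁₃ − θ₁₂)) = 6356.8·arcsin(0.59719·sin(-187.136°)) = 472.015 km
|dₓₜ| = 472.015 km

472.0 km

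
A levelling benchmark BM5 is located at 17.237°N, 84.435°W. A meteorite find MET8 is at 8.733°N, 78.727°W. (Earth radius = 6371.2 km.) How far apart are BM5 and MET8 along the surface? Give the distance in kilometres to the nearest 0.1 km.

Δφ = -8.5040°,  Δλ = 5.7080°
a = sin²(Δφ/2) + cos φ₁ cos φ₂ sin²(Δλ/2) = 0.007838
c = 2·arcsin(√a) = 0.177292 rad = 10.1581°
d = R·c = 6371.2 × 0.177292 = 1129.6 km

1129.6 km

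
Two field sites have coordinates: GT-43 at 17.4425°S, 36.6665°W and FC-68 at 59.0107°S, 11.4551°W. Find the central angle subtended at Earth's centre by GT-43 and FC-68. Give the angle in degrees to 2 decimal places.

Δφ = -41.5682°,  Δλ = 25.2114°
a = sin²(Δφ/2) + cos φ₁ cos φ₂ sin²(Δλ/2) = 0.149312
c = 2·arcsin(√a) = 0.793471 rad = 45.4625°

45.46°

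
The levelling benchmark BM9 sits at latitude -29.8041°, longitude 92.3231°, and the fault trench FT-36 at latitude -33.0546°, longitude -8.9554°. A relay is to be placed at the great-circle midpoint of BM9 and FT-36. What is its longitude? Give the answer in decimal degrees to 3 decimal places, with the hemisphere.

42.895°E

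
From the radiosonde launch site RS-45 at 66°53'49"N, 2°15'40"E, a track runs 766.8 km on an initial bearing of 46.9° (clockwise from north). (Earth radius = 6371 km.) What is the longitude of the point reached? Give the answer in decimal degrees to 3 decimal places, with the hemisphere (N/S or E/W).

17.857°E

RS-45: φ = +66.89694°, λ = +2.26111°
δ = d/R = 766.8/6371 = 0.120358 rad
φ₂ = arcsin(sin φ₁ cos δ + cos φ₁ sin δ cos θ)
   = arcsin(0.91980·0.99277 + 0.39239·0.12007·0.68327) = 70.96815°
λ₂ = λ₁ + atan2(sin θ sin δ cos φ₁, cos δ − sin φ₁ sin φ₂) = 17.85668°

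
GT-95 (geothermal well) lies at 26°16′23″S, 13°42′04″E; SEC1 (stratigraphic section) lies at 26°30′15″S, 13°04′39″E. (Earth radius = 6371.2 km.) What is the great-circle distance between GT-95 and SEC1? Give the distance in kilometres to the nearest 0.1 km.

67.2 km

GT-95: φ = -26.27306°, λ = +13.70111°
SEC1: φ = -26.50417°, λ = +13.07750°
Δφ = -0.2311°,  Δλ = -0.6236°
a = sin²(Δφ/2) + cos φ₁ cos φ₂ sin²(Δλ/2) = 0.000028
c = 2·arcsin(√a) = 0.010551 rad = 0.6045°
d = R·c = 6371.2 × 0.010551 = 67.2 km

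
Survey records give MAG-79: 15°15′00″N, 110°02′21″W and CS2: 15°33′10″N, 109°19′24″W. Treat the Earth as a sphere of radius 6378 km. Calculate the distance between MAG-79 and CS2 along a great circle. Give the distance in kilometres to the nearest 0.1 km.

MAG-79: φ = +15.25000°, λ = -110.03917°
CS2: φ = +15.55278°, λ = -109.32333°
Δφ = 0.3028°,  Δλ = 0.7158°
a = sin²(Δφ/2) + cos φ₁ cos φ₂ sin²(Δλ/2) = 0.000043
c = 2·arcsin(√a) = 0.013153 rad = 0.7536°
d = R·c = 6378 × 0.013153 = 83.9 km

83.9 km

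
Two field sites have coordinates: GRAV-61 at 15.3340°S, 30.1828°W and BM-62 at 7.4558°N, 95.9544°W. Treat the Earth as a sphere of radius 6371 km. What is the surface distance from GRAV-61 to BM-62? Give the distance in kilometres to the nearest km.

Δφ = 22.7898°,  Δλ = -65.7716°
a = sin²(Δφ/2) + cos φ₁ cos φ₂ sin²(Δλ/2) = 0.320947
c = 2·arcsin(√a) = 1.204559 rad = 69.0161°
d = R·c = 6371 × 1.204559 = 7674.2 km

7674 km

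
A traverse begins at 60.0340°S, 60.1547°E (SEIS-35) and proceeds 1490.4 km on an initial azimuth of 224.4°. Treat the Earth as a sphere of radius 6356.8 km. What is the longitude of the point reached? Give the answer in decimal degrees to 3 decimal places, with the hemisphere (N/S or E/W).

δ = d/R = 1490.4/6356.8 = 0.234458 rad
φ₂ = arcsin(sin φ₁ cos δ + cos φ₁ sin δ cos θ)
   = arcsin(-0.86632·0.97264 + 0.49949·0.23232·-0.71447) = -67.74781°
λ₂ = λ₁ + atan2(sin θ sin δ cos φ₁, cos δ − sin φ₁ sin φ₂) = 34.73599°

34.736°E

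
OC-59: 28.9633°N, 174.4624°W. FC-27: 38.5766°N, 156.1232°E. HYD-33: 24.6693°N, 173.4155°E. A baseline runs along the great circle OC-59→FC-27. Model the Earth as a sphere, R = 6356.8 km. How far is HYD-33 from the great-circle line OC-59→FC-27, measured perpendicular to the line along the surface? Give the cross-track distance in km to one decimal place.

958.5 km

δ₁₃ = central angle OC-59→HYD-33 = 0.203008 rad  (haversine)
θ₁₃ = bearing OC-59→HYD-33 = 251.174°,  θ₁₂ = bearing OC-59→FC-27 = 299.338°
dₓₜ = R·arcsin(sin δ₁₃ · sin(θ₁₃ − θ₁₂)) = 6356.8·arcsin(0.20162·sin(-48.165°)) = -958.531 km
|dₓₜ| = 958.531 km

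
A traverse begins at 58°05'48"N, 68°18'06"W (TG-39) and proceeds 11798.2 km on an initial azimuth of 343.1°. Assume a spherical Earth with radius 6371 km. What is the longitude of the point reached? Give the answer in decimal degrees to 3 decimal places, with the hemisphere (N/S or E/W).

128.465°E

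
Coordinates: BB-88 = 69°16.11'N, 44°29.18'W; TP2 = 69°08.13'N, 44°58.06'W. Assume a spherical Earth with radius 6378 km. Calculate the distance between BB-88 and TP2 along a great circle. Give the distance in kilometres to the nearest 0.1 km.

24.1 km

BB-88: φ = +69.26850°, λ = -44.48633°
TP2: φ = +69.13550°, λ = -44.96767°
Δφ = -0.1330°,  Δλ = -0.4813°
a = sin²(Δφ/2) + cos φ₁ cos φ₂ sin²(Δλ/2) = 0.000004
c = 2·arcsin(√a) = 0.003780 rad = 0.2166°
d = R·c = 6378 × 0.003780 = 24.1 km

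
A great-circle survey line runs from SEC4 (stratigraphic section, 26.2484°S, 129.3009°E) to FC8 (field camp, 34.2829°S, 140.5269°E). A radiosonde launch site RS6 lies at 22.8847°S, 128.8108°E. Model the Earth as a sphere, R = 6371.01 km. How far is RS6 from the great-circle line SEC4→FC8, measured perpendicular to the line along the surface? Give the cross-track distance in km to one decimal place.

δ₁₃ = central angle SEC4→RS6 = 0.059221 rad  (haversine)
θ₁₃ = bearing SEC4→RS6 = 352.348°,  θ₁₂ = bearing SEC4→FC8 = 132.376°
dₓₜ = R·arcsin(sin δ₁₃ · sin(θ₁₃ − θ₁₂)) = 6371.01·arcsin(0.05919·sin(219.972°)) = -242.297 km
|dₓₜ| = 242.297 km

242.3 km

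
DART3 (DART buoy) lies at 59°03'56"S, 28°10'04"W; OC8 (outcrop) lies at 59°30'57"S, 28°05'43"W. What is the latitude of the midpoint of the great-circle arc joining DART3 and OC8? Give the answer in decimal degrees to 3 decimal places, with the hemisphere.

DART3: φ = -59.06556°, λ = -28.16778°
OC8: φ = -59.51583°, λ = -28.09528°
Bx = cos φ₂ cos Δλ = 0.507300,  By = cos φ₂ sin Δλ = 0.000642
φₘ = atan2(sin φ₁ + sin φ₂, √((cos φ₁ + Bx)² + By²)) = -59.29070°
λₘ = λ₁ + atan2(By, cos φ₁ + Bx) = -28.13177°

59.291°S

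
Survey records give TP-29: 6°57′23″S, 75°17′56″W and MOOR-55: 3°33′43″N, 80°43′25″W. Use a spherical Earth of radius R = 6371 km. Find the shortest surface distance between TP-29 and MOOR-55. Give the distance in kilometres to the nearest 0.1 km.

TP-29: φ = -6.95639°, λ = -75.29889°
MOOR-55: φ = +3.56194°, λ = -80.72361°
Δφ = 10.5183°,  Δλ = -5.4247°
a = sin²(Δφ/2) + cos φ₁ cos φ₂ sin²(Δλ/2) = 0.010620
c = 2·arcsin(√a) = 0.206476 rad = 11.8302°
d = R·c = 6371 × 0.206476 = 1315.5 km

1315.5 km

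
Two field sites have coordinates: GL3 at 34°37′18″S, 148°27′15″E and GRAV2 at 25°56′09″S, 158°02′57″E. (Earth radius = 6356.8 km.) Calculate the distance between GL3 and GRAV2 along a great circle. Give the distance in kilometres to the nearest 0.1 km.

GL3: φ = -34.62167°, λ = +148.45417°
GRAV2: φ = -25.93583°, λ = +158.04917°
Δφ = 8.6858°,  Δλ = 9.5950°
a = sin²(Δφ/2) + cos φ₁ cos φ₂ sin²(Δλ/2) = 0.010911
c = 2·arcsin(√a) = 0.209291 rad = 11.9915°
d = R·c = 6356.8 × 0.209291 = 1330.4 km

1330.4 km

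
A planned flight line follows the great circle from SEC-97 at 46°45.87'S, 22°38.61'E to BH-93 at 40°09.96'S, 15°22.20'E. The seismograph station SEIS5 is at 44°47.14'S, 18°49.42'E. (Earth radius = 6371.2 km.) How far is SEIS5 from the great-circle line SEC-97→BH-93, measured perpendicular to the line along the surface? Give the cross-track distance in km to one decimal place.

86.4 km

SEC-97: φ = -46.76450°, λ = +22.64350°
BH-93: φ = -40.16600°, λ = +15.37000°
SEIS5: φ = -44.78567°, λ = +18.82367°
δ₁₃ = central angle SEC-97→SEIS5 = 0.057912 rad  (haversine)
θ₁₃ = bearing SEC-97→SEIS5 = 305.222°,  θ₁₂ = bearing SEC-97→BH-93 = 318.778°
dₓₜ = R·arcsin(sin δ₁₃ · sin(θ₁₃ − θ₁₂)) = 6371.2·arcsin(0.05788·sin(-13.556°)) = -86.439 km
|dₓₜ| = 86.439 km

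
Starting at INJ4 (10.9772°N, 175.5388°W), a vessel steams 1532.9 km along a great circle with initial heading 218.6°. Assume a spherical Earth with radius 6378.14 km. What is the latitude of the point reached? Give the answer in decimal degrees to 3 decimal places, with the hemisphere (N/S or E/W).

δ = d/R = 1532.9/6378.14 = 0.240337 rad
φ₂ = arcsin(sin φ₁ cos δ + cos φ₁ sin δ cos θ)
   = arcsin(0.19042·0.97126 + 0.98170·0.23803·-0.78152) = 0.13316°
λ₂ = λ₁ + atan2(sin θ sin δ cos φ₁, cos δ − sin φ₁ sin φ₂) = 175.92107°

0.133°N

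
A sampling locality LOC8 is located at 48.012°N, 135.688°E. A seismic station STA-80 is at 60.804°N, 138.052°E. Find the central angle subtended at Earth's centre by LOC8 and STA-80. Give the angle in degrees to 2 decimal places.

Δφ = 12.7920°,  Δλ = 2.3640°
a = sin²(Δφ/2) + cos φ₁ cos φ₂ sin²(Δλ/2) = 0.012549
c = 2·arcsin(√a) = 0.224513 rad = 12.8637°

12.86°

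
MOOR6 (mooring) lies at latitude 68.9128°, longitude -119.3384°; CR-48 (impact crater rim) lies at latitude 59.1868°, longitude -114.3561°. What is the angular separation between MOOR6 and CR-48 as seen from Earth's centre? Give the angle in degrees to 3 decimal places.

9.959°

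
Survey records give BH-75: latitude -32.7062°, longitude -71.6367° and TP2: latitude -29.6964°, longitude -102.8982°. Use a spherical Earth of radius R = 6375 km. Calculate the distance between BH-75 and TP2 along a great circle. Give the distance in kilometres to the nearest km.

2983 km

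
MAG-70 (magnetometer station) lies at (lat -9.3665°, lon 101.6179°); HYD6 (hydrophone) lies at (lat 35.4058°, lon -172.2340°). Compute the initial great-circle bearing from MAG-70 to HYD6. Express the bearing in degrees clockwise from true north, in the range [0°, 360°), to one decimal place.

54.5°

Δλ = 86.1481°
y = sin Δλ · cos φ₂ = 0.813228
x = cos φ₁ sin φ₂ − sin φ₁ cos φ₂ cos Δλ = 0.580551
θ = atan2(y, x) = 54.4776° → 54.4776° (mod 360°)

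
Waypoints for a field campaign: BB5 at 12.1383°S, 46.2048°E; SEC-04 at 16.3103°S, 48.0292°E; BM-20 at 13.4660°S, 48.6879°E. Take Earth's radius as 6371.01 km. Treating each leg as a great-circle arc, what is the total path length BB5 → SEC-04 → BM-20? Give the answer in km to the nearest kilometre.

BB5→SEC-04: c = 0.079084 rad, d = 503.84 km
SEC-04→BM-20: c = 0.050870 rad, d = 324.09 km
Total = 503.84 + 324.09 = 827.94 km

828 km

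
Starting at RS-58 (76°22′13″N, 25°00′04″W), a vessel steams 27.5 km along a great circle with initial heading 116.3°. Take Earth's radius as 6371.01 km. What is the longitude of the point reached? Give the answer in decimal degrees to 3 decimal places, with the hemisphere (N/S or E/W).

RS-58: φ = +76.37028°, λ = -25.00111°
δ = d/R = 27.5/6371.01 = 0.004316 rad
φ₂ = arcsin(sin φ₁ cos δ + cos φ₁ sin δ cos θ)
   = arcsin(0.97184·0.99999 + 0.23565·0.00432·-0.44307) = 76.25895°
λ₂ = λ₁ + atan2(sin θ sin δ cos φ₁, cos δ − sin φ₁ sin φ₂) = -24.06768°

24.068°W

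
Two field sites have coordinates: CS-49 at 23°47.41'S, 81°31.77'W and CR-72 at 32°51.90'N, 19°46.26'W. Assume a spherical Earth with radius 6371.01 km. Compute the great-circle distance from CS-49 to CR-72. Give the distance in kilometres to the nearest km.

CS-49: φ = -23.79017°, λ = -81.52950°
CR-72: φ = +32.86500°, λ = -19.77100°
Δφ = 56.6552°,  Δλ = 61.7585°
a = sin²(Δφ/2) + cos φ₁ cos φ₂ sin²(Δλ/2) = 0.427610
c = 2·arcsin(√a) = 1.425505 rad = 81.6754°
d = R·c = 6371.01 × 1.425505 = 9081.9 km

9082 km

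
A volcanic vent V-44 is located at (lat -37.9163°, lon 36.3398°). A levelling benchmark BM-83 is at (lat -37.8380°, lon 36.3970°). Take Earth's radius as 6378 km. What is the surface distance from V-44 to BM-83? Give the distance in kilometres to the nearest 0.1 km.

10.1 km

Δφ = 0.0783°,  Δλ = 0.0572°
a = sin²(Δφ/2) + cos φ₁ cos φ₂ sin²(Δλ/2) = 0.000001
c = 2·arcsin(√a) = 0.001578 rad = 0.0904°
d = R·c = 6378 × 0.001578 = 10.1 km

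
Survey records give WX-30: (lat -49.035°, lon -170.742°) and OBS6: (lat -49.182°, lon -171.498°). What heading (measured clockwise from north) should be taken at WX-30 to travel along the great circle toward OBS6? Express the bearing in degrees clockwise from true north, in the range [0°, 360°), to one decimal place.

253.2°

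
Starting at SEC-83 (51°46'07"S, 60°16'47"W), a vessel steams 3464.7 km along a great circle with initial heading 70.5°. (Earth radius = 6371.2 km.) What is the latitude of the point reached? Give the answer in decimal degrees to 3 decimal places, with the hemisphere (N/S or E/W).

34.425°S

SEC-83: φ = -51.76861°, λ = -60.27972°
δ = d/R = 3464.7/6371.2 = 0.543807 rad
φ₂ = arcsin(sin φ₁ cos δ + cos φ₁ sin δ cos θ)
   = arcsin(-0.78552·0.85575 + 0.61884·0.51740·0.33381) = -34.42475°
λ₂ = λ₁ + atan2(sin θ sin δ cos φ₁, cos δ − sin φ₁ sin φ₂) = -24.03259°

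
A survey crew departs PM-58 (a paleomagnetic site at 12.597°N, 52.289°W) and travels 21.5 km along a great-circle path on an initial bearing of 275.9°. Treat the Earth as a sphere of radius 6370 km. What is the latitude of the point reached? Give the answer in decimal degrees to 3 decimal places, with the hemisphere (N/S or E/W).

δ = d/R = 21.5/6370 = 0.003375 rad
φ₂ = arcsin(sin φ₁ cos δ + cos φ₁ sin δ cos θ)
   = arcsin(0.21809·0.99999 + 0.97593·0.00338·0.10279) = 12.61681°
λ₂ = λ₁ + atan2(sin θ sin δ cos φ₁, cos δ − sin φ₁ sin φ₂) = -52.48612°

12.617°N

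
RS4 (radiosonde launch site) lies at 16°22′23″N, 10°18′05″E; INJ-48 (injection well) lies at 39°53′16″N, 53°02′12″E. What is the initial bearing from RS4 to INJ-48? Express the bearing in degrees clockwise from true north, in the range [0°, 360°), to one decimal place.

RS4: φ = +16.37306°, λ = +10.30139°
INJ-48: φ = +39.88778°, λ = +53.03667°
Δλ = 42.7353°
y = sin Δλ · cos φ₂ = 0.520700
x = cos φ₁ sin φ₂ − sin φ₁ cos φ₂ cos Δλ = 0.456412
θ = atan2(y, x) = 48.7643° → 48.7643° (mod 360°)

48.8°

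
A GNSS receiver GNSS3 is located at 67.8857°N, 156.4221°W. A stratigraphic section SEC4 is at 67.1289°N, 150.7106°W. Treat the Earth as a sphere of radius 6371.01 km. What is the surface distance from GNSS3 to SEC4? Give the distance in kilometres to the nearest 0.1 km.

257.0 km

Δφ = -0.7568°,  Δλ = 5.7115°
a = sin²(Δφ/2) + cos φ₁ cos φ₂ sin²(Δλ/2) = 0.000407
c = 2·arcsin(√a) = 0.040341 rad = 2.3114°
d = R·c = 6371.01 × 0.040341 = 257.0 km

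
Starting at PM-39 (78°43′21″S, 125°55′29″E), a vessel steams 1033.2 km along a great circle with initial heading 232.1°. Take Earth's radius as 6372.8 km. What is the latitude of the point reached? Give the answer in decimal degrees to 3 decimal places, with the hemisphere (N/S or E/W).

80.831°S

PM-39: φ = -78.72250°, λ = +125.92472°
δ = d/R = 1033.2/6372.8 = 0.162127 rad
φ₂ = arcsin(sin φ₁ cos δ + cos φ₁ sin δ cos θ)
   = arcsin(-0.98069·0.98689 + 0.19556·0.16142·-0.61429) = -80.83081°
λ₂ = λ₁ + atan2(sin θ sin δ cos φ₁, cos δ − sin φ₁ sin φ₂) = 72.85964°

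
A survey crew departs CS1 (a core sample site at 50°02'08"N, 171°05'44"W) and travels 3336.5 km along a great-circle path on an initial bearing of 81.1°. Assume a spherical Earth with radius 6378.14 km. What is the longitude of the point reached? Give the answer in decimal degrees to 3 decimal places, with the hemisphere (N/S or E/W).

CS1: φ = +50.03556°, λ = -171.09556°
δ = d/R = 3336.5/6378.14 = 0.523115 rad
φ₂ = arcsin(sin φ₁ cos δ + cos φ₁ sin δ cos θ)
   = arcsin(0.76644·0.86627 + 0.64231·0.49958·0.15471) = 45.52769°
λ₂ = λ₁ + atan2(sin θ sin δ cos φ₁, cos δ − sin φ₁ sin φ₂) = -126.30429°

126.304°W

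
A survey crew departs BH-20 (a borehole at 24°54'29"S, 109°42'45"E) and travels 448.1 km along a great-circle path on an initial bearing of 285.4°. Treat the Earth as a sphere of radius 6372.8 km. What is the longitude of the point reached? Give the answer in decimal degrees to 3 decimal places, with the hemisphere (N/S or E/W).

105.468°E

BH-20: φ = -24.90806°, λ = +109.71250°
δ = d/R = 448.1/6372.8 = 0.070314 rad
φ₂ = arcsin(sin φ₁ cos δ + cos φ₁ sin δ cos θ)
   = arcsin(-0.42116·0.99753 + 0.90698·0.07026·0.26556) = -23.77844°
λ₂ = λ₁ + atan2(sin θ sin δ cos φ₁, cos δ − sin φ₁ sin φ₂) = 105.46774°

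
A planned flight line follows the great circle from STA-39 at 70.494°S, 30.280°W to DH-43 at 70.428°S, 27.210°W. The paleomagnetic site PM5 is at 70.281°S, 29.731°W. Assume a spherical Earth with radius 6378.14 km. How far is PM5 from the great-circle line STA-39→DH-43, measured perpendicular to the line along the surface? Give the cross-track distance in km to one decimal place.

22.8 km

δ₁₃ = central angle STA-39→PM5 = 0.004916 rad  (haversine)
θ₁₃ = bearing STA-39→PM5 = 41.123°,  θ₁₂ = bearing STA-39→DH-43 = 87.770°
dₓₜ = R·arcsin(sin δ₁₃ · sin(θ₁₃ − θ₁₂)) = 6378.14·arcsin(0.00492·sin(-46.646°)) = -22.798 km
|dₓₜ| = 22.798 km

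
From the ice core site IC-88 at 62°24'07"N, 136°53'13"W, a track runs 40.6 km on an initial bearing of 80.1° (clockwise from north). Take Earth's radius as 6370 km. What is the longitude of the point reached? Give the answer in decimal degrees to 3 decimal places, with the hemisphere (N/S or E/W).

136.109°W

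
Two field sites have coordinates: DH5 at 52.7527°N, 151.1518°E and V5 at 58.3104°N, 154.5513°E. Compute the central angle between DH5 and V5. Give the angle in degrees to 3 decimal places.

5.879°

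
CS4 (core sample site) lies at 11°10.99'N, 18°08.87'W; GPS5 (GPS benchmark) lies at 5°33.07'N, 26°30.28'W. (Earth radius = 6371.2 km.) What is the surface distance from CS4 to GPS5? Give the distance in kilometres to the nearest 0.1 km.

1112.1 km

CS4: φ = +11.18317°, λ = -18.14783°
GPS5: φ = +5.55117°, λ = -26.50467°
Δφ = -5.6320°,  Δλ = -8.3568°
a = sin²(Δφ/2) + cos φ₁ cos φ₂ sin²(Δλ/2) = 0.007597
c = 2·arcsin(√a) = 0.174547 rad = 10.0008°
d = R·c = 6371.2 × 0.174547 = 1112.1 km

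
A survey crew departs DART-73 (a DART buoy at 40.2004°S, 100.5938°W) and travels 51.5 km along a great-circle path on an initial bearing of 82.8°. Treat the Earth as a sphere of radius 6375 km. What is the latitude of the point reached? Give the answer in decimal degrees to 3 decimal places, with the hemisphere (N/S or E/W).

δ = d/R = 51.5/6375 = 0.008078 rad
φ₂ = arcsin(sin φ₁ cos δ + cos φ₁ sin δ cos θ)
   = arcsin(-0.64546·0.99997 + 0.76379·0.00808·0.12533) = -40.14084°
λ₂ = λ₁ + atan2(sin θ sin δ cos φ₁, cos δ − sin φ₁ sin φ₂) = -99.99310°

40.141°S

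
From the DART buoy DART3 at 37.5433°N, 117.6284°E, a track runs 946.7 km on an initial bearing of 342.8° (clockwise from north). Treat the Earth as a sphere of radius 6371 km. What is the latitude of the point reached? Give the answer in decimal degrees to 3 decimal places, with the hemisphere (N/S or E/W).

45.625°N

δ = d/R = 946.7/6371 = 0.148595 rad
φ₂ = arcsin(sin φ₁ cos δ + cos φ₁ sin δ cos θ)
   = arcsin(0.60936·0.98898 + 0.79289·0.14805·0.95528) = 45.62541°
λ₂ = λ₁ + atan2(sin θ sin δ cos φ₁, cos δ − sin φ₁ sin φ₂) = 114.03932°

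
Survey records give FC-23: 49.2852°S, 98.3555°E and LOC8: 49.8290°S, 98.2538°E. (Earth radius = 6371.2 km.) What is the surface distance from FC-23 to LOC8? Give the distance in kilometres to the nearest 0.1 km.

60.9 km

Δφ = -0.5438°,  Δλ = -0.1017°
a = sin²(Δφ/2) + cos φ₁ cos φ₂ sin²(Δλ/2) = 0.000023
c = 2·arcsin(√a) = 0.009561 rad = 0.5478°
d = R·c = 6371.2 × 0.009561 = 60.9 km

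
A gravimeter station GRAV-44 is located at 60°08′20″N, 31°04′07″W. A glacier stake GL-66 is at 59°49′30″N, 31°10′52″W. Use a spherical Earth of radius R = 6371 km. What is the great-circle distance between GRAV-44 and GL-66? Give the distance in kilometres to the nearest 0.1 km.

35.5 km

GRAV-44: φ = +60.13889°, λ = -31.06861°
GL-66: φ = +59.82500°, λ = -31.18111°
Δφ = -0.3139°,  Δλ = -0.1125°
a = sin²(Δφ/2) + cos φ₁ cos φ₂ sin²(Δλ/2) = 0.000008
c = 2·arcsin(√a) = 0.005566 rad = 0.3189°
d = R·c = 6371 × 0.005566 = 35.5 km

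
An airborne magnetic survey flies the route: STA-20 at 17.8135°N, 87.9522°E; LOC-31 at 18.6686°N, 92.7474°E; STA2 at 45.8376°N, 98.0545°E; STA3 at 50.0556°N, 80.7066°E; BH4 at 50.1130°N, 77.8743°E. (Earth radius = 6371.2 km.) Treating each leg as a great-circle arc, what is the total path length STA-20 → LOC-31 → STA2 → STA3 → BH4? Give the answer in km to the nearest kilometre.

STA-20→LOC-31: c = 0.080872 rad, d = 515.25 km
LOC-31→STA2: c = 0.480348 rad, d = 3060.39 km
STA2→STA3: c = 0.215151 rad, d = 1370.77 km
STA3→BH4: c = 0.031733 rad, d = 202.18 km
Total = 515.25 + 3060.39 + 1370.77 + 202.18 = 5148.59 km

5149 km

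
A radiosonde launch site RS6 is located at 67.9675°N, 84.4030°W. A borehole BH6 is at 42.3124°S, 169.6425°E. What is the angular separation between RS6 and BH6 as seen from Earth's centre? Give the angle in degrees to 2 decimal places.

Δφ = -110.2799°,  Δλ = -105.9545°
a = sin²(Δφ/2) + cos φ₁ cos φ₂ sin²(Δλ/2) = 0.850131
c = 2·arcsin(√a) = 2.346562 rad = 134.4481°

134.45°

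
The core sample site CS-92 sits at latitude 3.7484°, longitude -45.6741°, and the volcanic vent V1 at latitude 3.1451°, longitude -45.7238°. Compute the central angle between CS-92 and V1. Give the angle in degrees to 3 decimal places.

0.605°

Δφ = -0.6033°,  Δλ = -0.0497°
a = sin²(Δφ/2) + cos φ₁ cos φ₂ sin²(Δλ/2) = 0.000028
c = 2·arcsin(√a) = 0.010565 rad = 0.6053°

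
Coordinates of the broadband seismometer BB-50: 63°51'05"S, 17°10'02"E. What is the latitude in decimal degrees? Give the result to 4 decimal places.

63° + 51′/60 + 5″/3600 = 63 + 0.85000 + 0.00139 = 63.8514°

63.8514°S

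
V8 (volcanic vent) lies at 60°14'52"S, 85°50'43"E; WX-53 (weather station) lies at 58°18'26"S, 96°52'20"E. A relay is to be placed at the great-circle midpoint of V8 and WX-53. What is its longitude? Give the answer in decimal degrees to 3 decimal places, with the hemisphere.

V8: φ = -60.24778°, λ = +85.84528°
WX-53: φ = -58.30722°, λ = +96.87222°
Bx = cos φ₂ cos Δλ = 0.515665,  By = cos φ₂ sin Δλ = 0.100487
φₘ = atan2(sin φ₁ + sin φ₂, √((cos φ₁ + Bx)² + By²)) = -59.39396°
λₘ = λ₁ + atan2(By, cos φ₁ + Bx) = 91.51636°

91.516°E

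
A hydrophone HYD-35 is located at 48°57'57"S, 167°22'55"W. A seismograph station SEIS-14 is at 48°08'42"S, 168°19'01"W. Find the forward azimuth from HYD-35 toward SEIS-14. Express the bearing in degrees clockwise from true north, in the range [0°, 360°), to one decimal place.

HYD-35: φ = -48.96583°, λ = -167.38194°
SEIS-14: φ = -48.14500°, λ = -168.31694°
Δλ = -0.9350°
y = sin Δλ · cos φ₂ = -0.010888
x = cos φ₁ sin φ₂ − sin φ₁ cos φ₂ cos Δλ = 0.014259
θ = atan2(y, x) = -37.3660° → 322.6340° (mod 360°)

322.6°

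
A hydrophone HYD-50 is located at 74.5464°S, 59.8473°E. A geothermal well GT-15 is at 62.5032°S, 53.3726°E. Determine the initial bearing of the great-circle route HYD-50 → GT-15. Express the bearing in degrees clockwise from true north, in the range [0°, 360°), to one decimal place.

345.8°

Δλ = -6.4747°
y = sin Δλ · cos φ₂ = -0.052063
x = cos φ₁ sin φ₂ − sin φ₁ cos φ₂ cos Δλ = 0.205811
θ = atan2(y, x) = -14.1961° → 345.8039° (mod 360°)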